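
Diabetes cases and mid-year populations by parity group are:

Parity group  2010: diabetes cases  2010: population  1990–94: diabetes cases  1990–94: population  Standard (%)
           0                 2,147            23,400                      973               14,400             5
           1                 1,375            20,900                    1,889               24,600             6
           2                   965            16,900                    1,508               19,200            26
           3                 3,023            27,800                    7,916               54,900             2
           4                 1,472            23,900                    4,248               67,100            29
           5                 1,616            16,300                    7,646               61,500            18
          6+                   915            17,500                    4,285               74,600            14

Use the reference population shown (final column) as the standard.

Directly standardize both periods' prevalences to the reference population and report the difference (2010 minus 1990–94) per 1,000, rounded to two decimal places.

Parity-specific rates per 1,000 for 2010: 91.752, 65.789, 57.101, 108.741, 61.590, 99.141, 52.286.
For 1990–94: 67.569, 76.789, 78.542, 144.189, 63.308, 124.325, 57.440.
Standard weights: 0.05, 0.06, 0.26, 0.02, 0.29, 0.18, 0.14.
2010: 0.0500×91.752 + 0.0600×65.789 + 0.2600×57.101 + 0.0200×108.741 + 0.2900×61.590 + 0.1800×99.141 + 0.1400×52.286 = 68.5824 per 1,000.
1990–94: 0.0500×67.569 + 0.0600×76.789 + 0.2600×78.542 + 0.0200×144.189 + 0.2900×63.308 + 0.1800×124.325 + 0.1400×57.440 = 80.0700 per 1,000.
Difference = 68.5824 − 80.0700 = -11.4875.

-11.49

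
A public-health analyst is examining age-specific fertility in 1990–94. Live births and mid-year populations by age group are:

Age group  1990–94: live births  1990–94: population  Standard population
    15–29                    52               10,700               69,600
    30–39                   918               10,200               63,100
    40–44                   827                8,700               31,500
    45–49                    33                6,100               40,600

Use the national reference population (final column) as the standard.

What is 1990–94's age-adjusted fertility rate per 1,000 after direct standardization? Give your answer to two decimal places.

45.07

Age-specific rates per 1,000 for 1990–94: 4.860, 90.000, 95.057, 5.410.
Standard total = 204,800; weights = 0.3398, 0.3081, 0.1538, 0.1982.
Standardized rate: 0.3398×4.860 + 0.3081×90.000 + 0.1538×95.057 + 0.1982×5.410 = 45.0742 per 1,000.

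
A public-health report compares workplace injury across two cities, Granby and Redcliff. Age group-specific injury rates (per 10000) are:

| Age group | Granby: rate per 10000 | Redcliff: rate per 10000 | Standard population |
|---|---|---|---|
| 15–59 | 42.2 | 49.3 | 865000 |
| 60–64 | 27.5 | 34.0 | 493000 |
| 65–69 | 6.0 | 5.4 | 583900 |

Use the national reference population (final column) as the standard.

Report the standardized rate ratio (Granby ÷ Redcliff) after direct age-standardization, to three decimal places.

Standard total = 1941900; weights = 0.4454, 0.2539, 0.3007.
Granby: 0.4454×42.2 + 0.2539×27.5 + 0.3007×6.0 = 27.5832 per 10000.
Redcliff: 0.4454×49.3 + 0.2539×34.0 + 0.3007×5.4 = 32.2156 per 10000.
Ratio = 27.5832 ÷ 32.2156 = 0.85621.

0.856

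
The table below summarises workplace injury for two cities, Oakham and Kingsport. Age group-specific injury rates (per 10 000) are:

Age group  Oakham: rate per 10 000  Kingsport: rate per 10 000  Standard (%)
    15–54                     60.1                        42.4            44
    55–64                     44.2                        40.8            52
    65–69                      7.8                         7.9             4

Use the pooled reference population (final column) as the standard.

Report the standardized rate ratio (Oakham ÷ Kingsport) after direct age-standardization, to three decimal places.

1.238

Standard weights: 0.44, 0.52, 0.04.
Oakham: 0.4400×60.1 + 0.5200×44.2 + 0.0400×7.8 = 49.7400 per 10 000.
Kingsport: 0.4400×42.4 + 0.5200×40.8 + 0.0400×7.9 = 40.1880 per 10 000.
Ratio = 49.7400 ÷ 40.1880 = 1.23768.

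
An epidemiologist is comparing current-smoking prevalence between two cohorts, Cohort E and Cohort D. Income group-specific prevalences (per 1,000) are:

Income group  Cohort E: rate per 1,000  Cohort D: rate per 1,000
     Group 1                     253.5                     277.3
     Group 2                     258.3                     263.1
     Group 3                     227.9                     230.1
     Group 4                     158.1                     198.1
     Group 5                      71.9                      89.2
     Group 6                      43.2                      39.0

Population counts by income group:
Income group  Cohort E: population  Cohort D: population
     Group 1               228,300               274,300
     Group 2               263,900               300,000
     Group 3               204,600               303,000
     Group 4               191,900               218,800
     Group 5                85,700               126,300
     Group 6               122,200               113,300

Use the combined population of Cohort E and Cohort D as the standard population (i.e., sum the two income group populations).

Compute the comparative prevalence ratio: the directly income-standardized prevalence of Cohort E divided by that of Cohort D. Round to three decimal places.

0.932

Combined standard total = 2,432,300; weights = 0.2066, 0.2318, 0.2087, 0.1689, 0.0872, 0.0968.
Cohort E: 0.2066×253.5 + 0.2318×258.3 + 0.2087×227.9 + 0.1689×158.1 + 0.0872×71.9 + 0.0968×43.2 = 196.9718 per 1,000.
Cohort D: 0.2066×277.3 + 0.2318×263.1 + 0.2087×230.1 + 0.1689×198.1 + 0.0872×89.2 + 0.0968×39.0 = 211.3170 per 1,000.
Ratio = 196.9718 ÷ 211.3170 = 0.93212.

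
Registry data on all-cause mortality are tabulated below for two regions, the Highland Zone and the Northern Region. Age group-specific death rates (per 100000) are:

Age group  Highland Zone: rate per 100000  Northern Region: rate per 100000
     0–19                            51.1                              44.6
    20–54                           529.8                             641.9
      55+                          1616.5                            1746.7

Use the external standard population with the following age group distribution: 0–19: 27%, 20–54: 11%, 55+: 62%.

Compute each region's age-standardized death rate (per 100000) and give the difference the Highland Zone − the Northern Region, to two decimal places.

-91.30

Standard weights: 0.27, 0.11, 0.62.
The Highland Zone: 0.2700×51.1 + 0.1100×529.8 + 0.6200×1616.5 = 1074.3050 per 100000.
The Northern Region: 0.2700×44.6 + 0.1100×641.9 + 0.6200×1746.7 = 1165.6050 per 100000.
Difference = 1074.3050 − 1165.6050 = -91.3000.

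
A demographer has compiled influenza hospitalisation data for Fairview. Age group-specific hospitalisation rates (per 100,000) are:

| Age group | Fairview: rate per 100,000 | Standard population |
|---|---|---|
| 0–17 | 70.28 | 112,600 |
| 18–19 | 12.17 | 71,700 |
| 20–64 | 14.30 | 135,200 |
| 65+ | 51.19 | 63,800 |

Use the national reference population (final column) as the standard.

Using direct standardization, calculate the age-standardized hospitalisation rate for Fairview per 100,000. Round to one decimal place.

Standard total = 383,300; weights = 0.2938, 0.1871, 0.3527, 0.1664.
Standardized rate: 0.2938×70.28 + 0.1871×12.17 + 0.3527×14.30 + 0.1664×51.19 = 36.4868 per 100,000.

36.5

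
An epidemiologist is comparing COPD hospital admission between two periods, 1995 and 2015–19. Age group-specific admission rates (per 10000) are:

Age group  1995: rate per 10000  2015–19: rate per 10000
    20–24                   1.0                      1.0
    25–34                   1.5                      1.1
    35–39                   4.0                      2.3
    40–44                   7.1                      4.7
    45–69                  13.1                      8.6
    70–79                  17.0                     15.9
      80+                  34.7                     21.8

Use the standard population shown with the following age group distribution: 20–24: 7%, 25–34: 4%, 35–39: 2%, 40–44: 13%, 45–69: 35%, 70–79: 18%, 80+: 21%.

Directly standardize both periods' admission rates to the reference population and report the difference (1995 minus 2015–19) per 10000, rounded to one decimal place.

Standard weights: 0.07, 0.04, 0.02, 0.13, 0.35, 0.18, 0.21.
1995: 0.0700×1.0 + 0.0400×1.5 + 0.0200×4.0 + 0.1300×7.1 + 0.3500×13.1 + 0.1800×17.0 + 0.2100×34.7 = 16.0650 per 10000.
2015–19: 0.0700×1.0 + 0.0400×1.1 + 0.0200×2.3 + 0.1300×4.7 + 0.3500×8.6 + 0.1800×15.9 + 0.2100×21.8 = 11.2210 per 10000.
Difference = 16.0650 − 11.2210 = 4.8440.

4.8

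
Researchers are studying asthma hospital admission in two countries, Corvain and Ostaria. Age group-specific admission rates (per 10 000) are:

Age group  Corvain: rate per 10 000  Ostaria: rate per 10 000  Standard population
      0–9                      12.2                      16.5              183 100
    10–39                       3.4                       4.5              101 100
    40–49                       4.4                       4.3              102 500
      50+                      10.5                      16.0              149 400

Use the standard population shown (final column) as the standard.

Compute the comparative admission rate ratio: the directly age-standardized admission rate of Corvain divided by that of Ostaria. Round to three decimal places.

0.729

Standard total = 536 100; weights = 0.3415, 0.1886, 0.1912, 0.2787.
Corvain: 0.3415×12.2 + 0.1886×3.4 + 0.1912×4.4 + 0.2787×10.5 = 8.5754 per 10 000.
Ostaria: 0.3415×16.5 + 0.1886×4.5 + 0.1912×4.3 + 0.2787×16.0 = 11.7651 per 10 000.
Ratio = 8.5754 ÷ 11.7651 = 0.72889.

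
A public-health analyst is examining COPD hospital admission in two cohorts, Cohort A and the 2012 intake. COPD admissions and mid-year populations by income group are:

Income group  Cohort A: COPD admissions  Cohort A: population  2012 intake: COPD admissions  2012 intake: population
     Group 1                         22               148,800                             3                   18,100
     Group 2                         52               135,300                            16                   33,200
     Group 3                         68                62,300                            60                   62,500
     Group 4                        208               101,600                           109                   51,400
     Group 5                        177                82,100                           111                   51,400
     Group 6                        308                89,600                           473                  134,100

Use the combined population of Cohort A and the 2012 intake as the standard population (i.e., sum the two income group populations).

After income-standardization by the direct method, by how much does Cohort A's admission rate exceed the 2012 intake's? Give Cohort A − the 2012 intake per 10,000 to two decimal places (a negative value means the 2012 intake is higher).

-0.36

Income-specific rates per 10,000 for Cohort A: 1.48, 3.84, 10.91, 20.47, 21.56, 34.38.
For the 2012 intake: 1.66, 4.82, 9.60, 21.21, 21.60, 35.27.
Combined standard total = 970,400; weights = 0.1720, 0.1736, 0.1286, 0.1577, 0.1376, 0.2305.
Cohort A: 0.1720×1.48 + 0.1736×3.84 + 0.1286×10.91 + 0.1577×20.47 + 0.1376×21.56 + 0.2305×34.38 = 16.4434 per 10,000.
The 2012 intake: 0.1720×1.66 + 0.1736×4.82 + 0.1286×9.60 + 0.1577×21.21 + 0.1376×21.60 + 0.2305×35.27 = 16.8020 per 10,000.
Difference = 16.4434 − 16.8020 = -0.3586.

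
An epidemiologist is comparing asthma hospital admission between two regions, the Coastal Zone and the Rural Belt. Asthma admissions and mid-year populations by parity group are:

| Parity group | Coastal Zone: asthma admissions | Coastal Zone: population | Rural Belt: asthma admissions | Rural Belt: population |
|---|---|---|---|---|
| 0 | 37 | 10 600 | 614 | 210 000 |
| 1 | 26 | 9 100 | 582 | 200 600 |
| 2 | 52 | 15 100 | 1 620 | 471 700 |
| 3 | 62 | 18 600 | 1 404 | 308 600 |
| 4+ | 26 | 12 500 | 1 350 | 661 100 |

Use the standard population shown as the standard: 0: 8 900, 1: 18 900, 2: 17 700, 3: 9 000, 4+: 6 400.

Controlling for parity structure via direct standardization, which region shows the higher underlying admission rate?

Parity-specific rates per 10 000 for the Coastal Zone: 34.91, 28.57, 34.44, 33.33, 20.80.
For the Rural Belt: 29.24, 29.01, 34.34, 45.50, 20.42.
Standard total = 60 900; weights = 0.1461, 0.3103, 0.2906, 0.1478, 0.1051.
The Coastal Zone: 0.1461×34.91 + 0.3103×28.57 + 0.2906×34.44 + 0.1478×33.33 + 0.1051×20.80 = 31.0889 per 10 000.
The Rural Belt: 0.1461×29.24 + 0.3103×29.01 + 0.2906×34.34 + 0.1478×45.50 + 0.1051×20.42 = 32.1281 per 10 000.
The crude rates (30.80 vs 30.08) would put the Coastal Zone higher, but that reflects its parity composition; once standardized to a common parity structure, the Rural Belt has the higher underlying rate.

Rural Belt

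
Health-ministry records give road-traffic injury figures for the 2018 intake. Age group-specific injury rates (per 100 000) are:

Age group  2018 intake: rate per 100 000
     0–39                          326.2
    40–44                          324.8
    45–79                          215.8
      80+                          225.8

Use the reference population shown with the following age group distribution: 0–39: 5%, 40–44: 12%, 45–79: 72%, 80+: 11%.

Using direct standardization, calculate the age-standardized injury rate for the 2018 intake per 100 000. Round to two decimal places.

Standard weights: 0.05, 0.12, 0.72, 0.11.
Standardized rate: 0.0500×326.2 + 0.1200×324.8 + 0.7200×215.8 + 0.1100×225.8 = 235.5000 per 100 000.

235.50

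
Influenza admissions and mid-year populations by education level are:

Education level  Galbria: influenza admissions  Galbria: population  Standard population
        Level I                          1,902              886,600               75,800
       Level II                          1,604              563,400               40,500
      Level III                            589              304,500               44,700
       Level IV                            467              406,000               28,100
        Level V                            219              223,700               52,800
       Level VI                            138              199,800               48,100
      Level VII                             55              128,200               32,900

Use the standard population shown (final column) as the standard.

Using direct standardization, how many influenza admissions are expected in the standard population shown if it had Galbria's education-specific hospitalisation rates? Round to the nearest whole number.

496

Education-specific rates per 100,000 for Galbria: 214.53, 284.70, 193.43, 115.02, 97.90, 69.07, 42.90.
Expected influenza admissions = Σ (standard pop × education-specific rate ÷ 100,000)
= 75,800×214.53/100,000 + 40,500×284.70/100,000 + 44,700×193.43/100,000 + 28,100×115.02/100,000 + 52,800×97.90/100,000 + 48,100×69.07/100,000 + 32,900×42.90/100,000
= 162.61 + 115.30 + 86.46 + 32.32 + 51.69 + 33.22 + 14.11 = 495.73.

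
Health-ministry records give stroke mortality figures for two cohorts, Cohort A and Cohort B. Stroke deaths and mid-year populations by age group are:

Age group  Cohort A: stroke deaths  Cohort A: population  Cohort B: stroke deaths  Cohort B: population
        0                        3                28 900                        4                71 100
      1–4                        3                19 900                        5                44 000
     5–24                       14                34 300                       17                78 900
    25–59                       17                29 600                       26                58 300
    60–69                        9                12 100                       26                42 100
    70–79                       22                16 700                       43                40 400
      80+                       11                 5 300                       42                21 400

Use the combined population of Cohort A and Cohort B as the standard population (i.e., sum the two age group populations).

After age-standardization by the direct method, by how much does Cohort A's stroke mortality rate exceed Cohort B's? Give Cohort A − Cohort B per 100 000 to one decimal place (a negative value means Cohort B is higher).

Age-specific rates per 100 000 for Cohort A: 10.38, 15.08, 40.82, 57.43, 74.38, 131.74, 207.55.
For Cohort B: 5.63, 11.36, 21.55, 44.60, 61.76, 106.44, 196.26.
Combined standard total = 503 000; weights = 0.1988, 0.1270, 0.2250, 0.1748, 0.1078, 0.1135, 0.0531.
Cohort A: 0.1988×10.38 + 0.1270×15.08 + 0.2250×40.82 + 0.1748×57.43 + 0.1078×74.38 + 0.1135×131.74 + 0.0531×207.55 = 57.1872 per 100 000.
Cohort B: 0.1988×5.63 + 0.1270×11.36 + 0.2250×21.55 + 0.1748×44.60 + 0.1078×61.76 + 0.1135×106.44 + 0.0531×196.26 = 44.3594 per 100 000.
Difference = 57.1872 − 44.3594 = 12.8278.

12.8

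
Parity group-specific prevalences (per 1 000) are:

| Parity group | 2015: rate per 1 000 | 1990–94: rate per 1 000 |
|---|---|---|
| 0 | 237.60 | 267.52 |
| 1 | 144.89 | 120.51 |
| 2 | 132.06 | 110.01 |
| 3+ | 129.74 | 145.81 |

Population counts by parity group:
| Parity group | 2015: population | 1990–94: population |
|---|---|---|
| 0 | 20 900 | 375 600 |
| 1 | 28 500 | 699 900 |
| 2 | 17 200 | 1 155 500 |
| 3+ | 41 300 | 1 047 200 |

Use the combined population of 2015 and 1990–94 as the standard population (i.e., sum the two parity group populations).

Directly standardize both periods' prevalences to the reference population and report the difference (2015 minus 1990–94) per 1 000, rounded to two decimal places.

Combined standard total = 3 386 100; weights = 0.1171, 0.2151, 0.3463, 0.3215.
2015: 0.1171×237.60 + 0.2151×144.89 + 0.3463×132.06 + 0.3215×129.74 = 146.4325 per 1 000.
1990–94: 0.1171×267.52 + 0.2151×120.51 + 0.3463×110.01 + 0.3215×145.81 = 142.2209 per 1 000.
Difference = 146.4325 − 142.2209 = 4.2116.

4.21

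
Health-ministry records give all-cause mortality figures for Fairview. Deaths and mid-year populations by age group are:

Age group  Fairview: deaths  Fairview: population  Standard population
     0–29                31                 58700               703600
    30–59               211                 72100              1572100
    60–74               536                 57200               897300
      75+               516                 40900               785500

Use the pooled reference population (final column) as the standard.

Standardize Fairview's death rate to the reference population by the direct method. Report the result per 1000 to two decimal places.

Age-specific rates per 1000 for Fairview: 0.528, 2.926, 9.371, 12.616.
Standard total = 3958500; weights = 0.1777, 0.3971, 0.2267, 0.1984.
Standardized rate: 0.1777×0.528 + 0.3971×2.926 + 0.2267×9.371 + 0.1984×12.616 = 5.8837 per 1000.

5.88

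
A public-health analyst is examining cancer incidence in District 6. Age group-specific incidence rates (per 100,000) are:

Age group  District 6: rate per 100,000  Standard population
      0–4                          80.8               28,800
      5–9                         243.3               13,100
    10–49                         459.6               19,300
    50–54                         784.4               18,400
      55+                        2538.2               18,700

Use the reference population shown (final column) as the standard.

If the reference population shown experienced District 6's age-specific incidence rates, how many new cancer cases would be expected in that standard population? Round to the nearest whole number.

Expected new cancer cases = Σ (standard pop × age-specific rate ÷ 100,000)
= 28,800×80.8/100,000 + 13,100×243.3/100,000 + 19,300×459.6/100,000 + 18,400×784.4/100,000 + 18,700×2538.2/100,000
= 23.27 + 31.87 + 88.70 + 144.33 + 474.64 = 762.82.

763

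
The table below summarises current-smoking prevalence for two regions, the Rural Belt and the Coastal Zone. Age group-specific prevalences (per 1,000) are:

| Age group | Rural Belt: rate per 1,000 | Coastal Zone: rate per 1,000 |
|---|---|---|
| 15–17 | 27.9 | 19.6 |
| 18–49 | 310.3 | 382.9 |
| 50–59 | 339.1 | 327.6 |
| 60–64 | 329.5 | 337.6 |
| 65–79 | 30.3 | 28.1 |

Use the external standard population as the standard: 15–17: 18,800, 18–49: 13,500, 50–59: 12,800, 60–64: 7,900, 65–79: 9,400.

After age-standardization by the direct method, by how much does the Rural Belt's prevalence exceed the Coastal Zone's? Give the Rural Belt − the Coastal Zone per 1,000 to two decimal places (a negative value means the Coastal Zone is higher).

-11.54

Standard total = 62,400; weights = 0.3013, 0.2163, 0.2051, 0.1266, 0.1506.
The Rural Belt: 0.3013×27.9 + 0.2163×310.3 + 0.2051×339.1 + 0.1266×329.5 + 0.1506×30.3 = 191.3769 per 1,000.
The Coastal Zone: 0.3013×19.6 + 0.2163×382.9 + 0.2051×327.6 + 0.1266×337.6 + 0.1506×28.1 = 202.9181 per 1,000.
Difference = 191.3769 − 202.9181 = -11.5412.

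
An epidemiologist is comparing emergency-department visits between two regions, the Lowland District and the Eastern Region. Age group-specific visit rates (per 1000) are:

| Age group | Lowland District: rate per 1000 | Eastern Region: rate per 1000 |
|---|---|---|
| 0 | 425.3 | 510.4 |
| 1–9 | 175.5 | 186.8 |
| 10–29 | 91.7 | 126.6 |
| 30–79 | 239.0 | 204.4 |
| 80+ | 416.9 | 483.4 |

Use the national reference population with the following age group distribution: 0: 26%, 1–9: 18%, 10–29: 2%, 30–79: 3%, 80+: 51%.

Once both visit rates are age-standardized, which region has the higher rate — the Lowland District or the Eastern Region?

Eastern Region

Standard weights: 0.26, 0.18, 0.02, 0.03, 0.51.
The Lowland District: 0.2600×425.3 + 0.1800×175.5 + 0.0200×91.7 + 0.0300×239.0 + 0.5100×416.9 = 363.7910 per 1000.
The Eastern Region: 0.2600×510.4 + 0.1800×186.8 + 0.0200×126.6 + 0.0300×204.4 + 0.5100×483.4 = 421.5260 per 1000.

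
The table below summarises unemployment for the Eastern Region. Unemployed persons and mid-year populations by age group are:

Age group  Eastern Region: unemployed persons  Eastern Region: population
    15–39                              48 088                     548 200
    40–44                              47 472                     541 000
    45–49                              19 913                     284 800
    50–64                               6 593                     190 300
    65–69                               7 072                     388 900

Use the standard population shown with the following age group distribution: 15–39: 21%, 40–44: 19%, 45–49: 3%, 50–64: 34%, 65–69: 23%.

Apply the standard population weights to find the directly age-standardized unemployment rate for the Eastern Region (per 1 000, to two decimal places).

53.15

Age-specific rates per 1 000 for the Eastern Region: 87.720, 87.749, 69.919, 34.645, 18.185.
Standard weights: 0.21, 0.19, 0.03, 0.34, 0.23.
Standardized rate: 0.2100×87.720 + 0.1900×87.749 + 0.0300×69.919 + 0.3400×34.645 + 0.2300×18.185 = 53.1528 per 1 000.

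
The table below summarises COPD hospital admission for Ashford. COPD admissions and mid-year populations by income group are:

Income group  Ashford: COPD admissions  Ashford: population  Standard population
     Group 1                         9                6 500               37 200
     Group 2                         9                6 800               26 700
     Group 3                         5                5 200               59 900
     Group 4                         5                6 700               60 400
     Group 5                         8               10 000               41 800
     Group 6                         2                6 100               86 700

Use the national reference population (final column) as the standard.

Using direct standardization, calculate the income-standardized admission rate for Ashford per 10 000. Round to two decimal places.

Income-specific rates per 10 000 for Ashford: 13.85, 13.24, 9.62, 7.46, 8.00, 3.28.
Standard total = 312 700; weights = 0.1190, 0.0854, 0.1916, 0.1932, 0.1337, 0.2773.
Standardized rate: 0.1190×13.85 + 0.0854×13.24 + 0.1916×9.62 + 0.1932×7.46 + 0.1337×8.00 + 0.2773×3.28 = 8.0391 per 10 000.

8.04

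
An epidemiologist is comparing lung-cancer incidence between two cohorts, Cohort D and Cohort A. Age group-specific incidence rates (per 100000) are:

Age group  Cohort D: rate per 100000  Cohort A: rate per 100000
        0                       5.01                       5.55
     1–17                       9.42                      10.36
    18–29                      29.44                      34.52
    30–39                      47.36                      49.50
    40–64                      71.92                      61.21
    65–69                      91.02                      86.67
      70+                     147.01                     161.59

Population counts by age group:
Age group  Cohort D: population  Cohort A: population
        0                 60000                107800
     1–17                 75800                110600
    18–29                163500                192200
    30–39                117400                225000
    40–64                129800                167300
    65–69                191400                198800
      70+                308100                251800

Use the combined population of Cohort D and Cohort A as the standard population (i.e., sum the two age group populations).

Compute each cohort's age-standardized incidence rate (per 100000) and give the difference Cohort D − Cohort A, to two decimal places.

Combined standard total = 2299500; weights = 0.0730, 0.0811, 0.1547, 0.1489, 0.1292, 0.1697, 0.2435.
Cohort D: 0.0730×5.01 + 0.0811×9.42 + 0.1547×29.44 + 0.1489×47.36 + 0.1292×71.92 + 0.1697×91.02 + 0.2435×147.01 = 73.2676 per 100000.
Cohort A: 0.0730×5.55 + 0.0811×10.36 + 0.1547×34.52 + 0.1489×49.50 + 0.1292×61.21 + 0.1697×86.67 + 0.2435×161.59 = 75.9158 per 100000.
Difference = 73.2676 − 75.9158 = -2.6482.

-2.65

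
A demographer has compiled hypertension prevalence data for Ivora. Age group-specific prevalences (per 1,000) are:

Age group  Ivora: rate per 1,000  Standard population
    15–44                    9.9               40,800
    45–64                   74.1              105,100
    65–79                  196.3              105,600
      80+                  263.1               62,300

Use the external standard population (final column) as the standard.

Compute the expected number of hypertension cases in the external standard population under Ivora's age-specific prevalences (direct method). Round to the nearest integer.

45312

Expected hypertension cases = Σ (standard pop × age-specific rate ÷ 1,000)
= 40,800×9.9/1,000 + 105,100×74.1/1,000 + 105,600×196.3/1,000 + 62,300×263.1/1,000
= 403.92 + 7787.91 + 20729.28 + 16391.13 = 45312.24.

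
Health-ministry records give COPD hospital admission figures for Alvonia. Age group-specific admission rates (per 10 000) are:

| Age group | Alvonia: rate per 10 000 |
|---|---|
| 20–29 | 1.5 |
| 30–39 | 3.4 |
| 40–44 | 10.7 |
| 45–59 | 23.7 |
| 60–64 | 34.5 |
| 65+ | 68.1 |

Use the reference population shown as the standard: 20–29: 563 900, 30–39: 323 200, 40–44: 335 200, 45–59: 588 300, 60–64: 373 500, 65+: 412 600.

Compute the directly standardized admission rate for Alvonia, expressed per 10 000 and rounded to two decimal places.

Standard total = 2 596 700; weights = 0.2172, 0.1245, 0.1291, 0.2266, 0.1438, 0.1589.
Standardized rate: 0.2172×1.5 + 0.1245×3.4 + 0.1291×10.7 + 0.2266×23.7 + 0.1438×34.5 + 0.1589×68.1 = 23.2826 per 10 000.

23.28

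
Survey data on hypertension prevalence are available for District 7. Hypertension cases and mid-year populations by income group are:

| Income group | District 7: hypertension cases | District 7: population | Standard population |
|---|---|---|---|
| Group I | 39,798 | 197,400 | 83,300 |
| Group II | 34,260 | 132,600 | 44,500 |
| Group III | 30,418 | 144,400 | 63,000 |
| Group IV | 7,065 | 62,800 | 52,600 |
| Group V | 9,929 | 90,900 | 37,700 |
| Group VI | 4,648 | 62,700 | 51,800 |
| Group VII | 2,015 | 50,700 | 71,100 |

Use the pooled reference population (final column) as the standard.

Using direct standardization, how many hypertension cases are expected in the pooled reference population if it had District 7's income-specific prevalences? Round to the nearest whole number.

58264

Income-specific rates per 1,000 for District 7: 201.611, 258.371, 210.651, 112.500, 109.230, 74.131, 39.744.
Expected hypertension cases = Σ (standard pop × income-specific rate ÷ 1,000)
= 83,300×201.611/1,000 + 44,500×258.371/1,000 + 63,000×210.651/1,000 + 52,600×112.500/1,000 + 37,700×109.230/1,000 + 51,800×74.131/1,000 + 71,100×39.744/1,000
= 16794.19 + 11497.51 + 13271.01 + 5917.50 + 4117.97 + 3839.97 + 2825.77 = 58263.93.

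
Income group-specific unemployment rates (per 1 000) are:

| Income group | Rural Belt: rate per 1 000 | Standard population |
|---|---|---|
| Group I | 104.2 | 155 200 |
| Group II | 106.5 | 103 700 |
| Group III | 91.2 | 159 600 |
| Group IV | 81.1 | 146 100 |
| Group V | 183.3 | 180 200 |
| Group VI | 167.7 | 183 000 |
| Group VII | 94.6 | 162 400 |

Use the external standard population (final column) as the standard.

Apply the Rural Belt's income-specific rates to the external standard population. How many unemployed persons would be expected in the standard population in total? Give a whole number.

132703

Expected unemployed persons = Σ (standard pop × income-specific rate ÷ 1 000)
= 155 200×104.2/1 000 + 103 700×106.5/1 000 + 159 600×91.2/1 000 + 146 100×81.1/1 000 + 180 200×183.3/1 000 + 183 000×167.7/1 000 + 162 400×94.6/1 000
= 16171.84 + 11044.05 + 14555.52 + 11848.71 + 33030.66 + 30689.10 + 15363.04 = 132702.92.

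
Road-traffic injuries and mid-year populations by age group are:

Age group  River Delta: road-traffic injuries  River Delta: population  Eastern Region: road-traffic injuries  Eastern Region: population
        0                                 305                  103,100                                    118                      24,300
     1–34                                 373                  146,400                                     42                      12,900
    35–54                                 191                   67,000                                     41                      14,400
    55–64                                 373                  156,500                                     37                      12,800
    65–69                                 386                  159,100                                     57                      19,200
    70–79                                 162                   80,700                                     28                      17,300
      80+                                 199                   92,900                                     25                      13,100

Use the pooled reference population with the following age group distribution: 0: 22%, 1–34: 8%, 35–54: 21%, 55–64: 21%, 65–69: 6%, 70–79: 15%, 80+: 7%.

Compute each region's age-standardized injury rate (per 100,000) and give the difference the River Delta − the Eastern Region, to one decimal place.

-53.8

Age-specific rates per 100,000 for the River Delta: 295.83, 254.78, 285.07, 238.34, 242.61, 200.74, 214.21.
For the Eastern Region: 485.60, 325.58, 284.72, 289.06, 296.88, 161.85, 190.84.
Standard weights: 0.22, 0.08, 0.21, 0.21, 0.06, 0.15, 0.07.
The River Delta: 0.2200×295.83 + 0.0800×254.78 + 0.2100×285.07 + 0.2100×238.34 + 0.0600×242.61 + 0.1500×200.74 + 0.0700×214.21 = 255.0448 per 100,000.
The Eastern Region: 0.2200×485.60 + 0.0800×325.58 + 0.2100×284.72 + 0.2100×289.06 + 0.0600×296.88 + 0.1500×161.85 + 0.0700×190.84 = 308.8213 per 100,000.
Difference = 255.0448 − 308.8213 = -53.7765.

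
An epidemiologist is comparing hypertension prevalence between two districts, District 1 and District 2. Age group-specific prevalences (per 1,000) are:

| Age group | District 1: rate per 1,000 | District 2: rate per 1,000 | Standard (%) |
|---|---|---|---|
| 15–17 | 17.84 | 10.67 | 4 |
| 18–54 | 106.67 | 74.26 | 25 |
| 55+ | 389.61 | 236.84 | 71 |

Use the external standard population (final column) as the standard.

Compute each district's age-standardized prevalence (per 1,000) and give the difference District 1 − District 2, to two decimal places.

Standard weights: 0.04, 0.25, 0.71.
District 1: 0.0400×17.84 + 0.2500×106.67 + 0.7100×389.61 = 304.0042 per 1,000.
District 2: 0.0400×10.67 + 0.2500×74.26 + 0.7100×236.84 = 187.1482 per 1,000.
Difference = 304.0042 − 187.1482 = 116.8560.

116.86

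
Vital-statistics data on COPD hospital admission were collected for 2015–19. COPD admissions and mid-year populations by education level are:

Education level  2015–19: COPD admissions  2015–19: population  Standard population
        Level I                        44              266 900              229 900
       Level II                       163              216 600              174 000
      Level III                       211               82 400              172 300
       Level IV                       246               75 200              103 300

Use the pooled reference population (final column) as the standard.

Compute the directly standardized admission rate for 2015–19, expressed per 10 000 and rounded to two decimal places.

Education-specific rates per 10 000 for 2015–19: 1.65, 7.53, 25.61, 32.71.
Standard total = 679 500; weights = 0.3383, 0.2561, 0.2536, 0.1520.
Standardized rate: 0.3383×1.65 + 0.2561×7.53 + 0.2536×25.61 + 0.1520×32.71 = 13.9510 per 10 000.

13.95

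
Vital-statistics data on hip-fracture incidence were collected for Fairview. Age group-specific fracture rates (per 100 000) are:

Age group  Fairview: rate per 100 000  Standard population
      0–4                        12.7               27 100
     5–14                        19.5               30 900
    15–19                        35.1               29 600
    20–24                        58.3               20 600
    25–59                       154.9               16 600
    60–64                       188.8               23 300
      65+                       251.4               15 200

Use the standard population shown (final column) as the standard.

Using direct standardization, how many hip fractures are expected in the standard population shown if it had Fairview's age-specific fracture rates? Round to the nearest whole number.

140

Expected hip fractures = Σ (standard pop × age-specific rate ÷ 100 000)
= 27 100×12.7/100 000 + 30 900×19.5/100 000 + 29 600×35.1/100 000 + 20 600×58.3/100 000 + 16 600×154.9/100 000 + 23 300×188.8/100 000 + 15 200×251.4/100 000
= 3.44 + 6.03 + 10.39 + 12.01 + 25.71 + 43.99 + 38.21 = 139.78.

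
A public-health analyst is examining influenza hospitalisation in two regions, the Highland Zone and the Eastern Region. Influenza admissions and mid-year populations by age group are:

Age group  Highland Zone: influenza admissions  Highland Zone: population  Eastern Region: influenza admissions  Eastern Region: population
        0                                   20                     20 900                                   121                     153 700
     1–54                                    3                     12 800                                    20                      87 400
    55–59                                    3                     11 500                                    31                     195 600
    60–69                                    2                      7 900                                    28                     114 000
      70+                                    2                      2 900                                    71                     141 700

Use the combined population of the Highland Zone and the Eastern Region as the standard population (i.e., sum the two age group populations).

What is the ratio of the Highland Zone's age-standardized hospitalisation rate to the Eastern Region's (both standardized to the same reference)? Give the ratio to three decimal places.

Age-specific rates per 100 000 for the Highland Zone: 95.69, 23.44, 26.09, 25.32, 68.97.
For the Eastern Region: 78.72, 22.88, 15.85, 24.56, 50.11.
Combined standard total = 748 400; weights = 0.2333, 0.1339, 0.2767, 0.1629, 0.1932.
The Highland Zone: 0.2333×95.69 + 0.1339×23.44 + 0.2767×26.09 + 0.1629×25.32 + 0.1932×68.97 = 50.1305 per 100 000.
The Eastern Region: 0.2333×78.72 + 0.1339×22.88 + 0.2767×15.85 + 0.1629×24.56 + 0.1932×50.11 = 39.4974 per 100 000.
Ratio = 50.1305 ÷ 39.4974 = 1.26921.

1.269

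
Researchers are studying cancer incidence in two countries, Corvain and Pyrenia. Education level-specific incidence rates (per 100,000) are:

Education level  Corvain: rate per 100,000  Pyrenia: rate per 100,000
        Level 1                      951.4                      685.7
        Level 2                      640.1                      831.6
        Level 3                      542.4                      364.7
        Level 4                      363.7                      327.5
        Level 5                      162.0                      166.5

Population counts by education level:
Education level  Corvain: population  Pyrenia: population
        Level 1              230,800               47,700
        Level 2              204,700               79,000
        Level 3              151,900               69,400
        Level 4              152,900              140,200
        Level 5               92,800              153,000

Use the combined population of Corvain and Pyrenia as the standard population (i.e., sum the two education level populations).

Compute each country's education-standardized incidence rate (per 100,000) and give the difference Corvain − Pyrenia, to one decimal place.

Combined standard total = 1,322,400; weights = 0.2106, 0.2145, 0.1673, 0.2216, 0.1859.
Corvain: 0.2106×951.4 + 0.2145×640.1 + 0.1673×542.4 + 0.2216×363.7 + 0.1859×162.0 = 539.1821 per 100,000.
Pyrenia: 0.2106×685.7 + 0.2145×831.6 + 0.1673×364.7 + 0.2216×327.5 + 0.1859×166.5 = 487.3839 per 100,000.
Difference = 539.1821 − 487.3839 = 51.7983.

51.8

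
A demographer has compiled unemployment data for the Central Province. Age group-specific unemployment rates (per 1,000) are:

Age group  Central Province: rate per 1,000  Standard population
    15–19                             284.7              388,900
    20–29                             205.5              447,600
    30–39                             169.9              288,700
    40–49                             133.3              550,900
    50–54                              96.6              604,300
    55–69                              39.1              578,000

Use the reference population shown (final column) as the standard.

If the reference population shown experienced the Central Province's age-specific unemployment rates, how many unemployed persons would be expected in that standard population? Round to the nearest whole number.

406162

Expected unemployed persons = Σ (standard pop × age-specific rate ÷ 1,000)
= 388,900×284.7/1,000 + 447,600×205.5/1,000 + 288,700×169.9/1,000 + 550,900×133.3/1,000 + 604,300×96.6/1,000 + 578,000×39.1/1,000
= 110719.83 + 91981.80 + 49050.13 + 73434.97 + 58375.38 + 22599.80 = 406161.91.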